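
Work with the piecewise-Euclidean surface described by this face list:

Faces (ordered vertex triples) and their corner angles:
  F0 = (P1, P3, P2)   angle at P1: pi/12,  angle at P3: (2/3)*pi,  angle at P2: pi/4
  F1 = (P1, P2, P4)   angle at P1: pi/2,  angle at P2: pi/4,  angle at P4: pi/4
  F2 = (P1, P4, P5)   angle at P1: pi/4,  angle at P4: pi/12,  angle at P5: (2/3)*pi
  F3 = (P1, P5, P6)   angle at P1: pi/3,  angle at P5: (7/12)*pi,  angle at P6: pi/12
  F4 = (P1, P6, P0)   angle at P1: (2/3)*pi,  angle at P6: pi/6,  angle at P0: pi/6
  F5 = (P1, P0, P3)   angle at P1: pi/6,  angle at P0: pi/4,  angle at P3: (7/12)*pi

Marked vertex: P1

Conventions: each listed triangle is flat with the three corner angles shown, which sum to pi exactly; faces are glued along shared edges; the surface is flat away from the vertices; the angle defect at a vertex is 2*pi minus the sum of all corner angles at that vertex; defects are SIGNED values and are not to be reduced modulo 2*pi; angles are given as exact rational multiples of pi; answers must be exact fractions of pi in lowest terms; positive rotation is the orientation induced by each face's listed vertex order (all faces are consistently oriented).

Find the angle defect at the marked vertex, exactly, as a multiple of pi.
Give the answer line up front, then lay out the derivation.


Answer: defect(P1) = 0

Sum of corner angles at P1: 2*pi
defect = 2*pi - 2*pi


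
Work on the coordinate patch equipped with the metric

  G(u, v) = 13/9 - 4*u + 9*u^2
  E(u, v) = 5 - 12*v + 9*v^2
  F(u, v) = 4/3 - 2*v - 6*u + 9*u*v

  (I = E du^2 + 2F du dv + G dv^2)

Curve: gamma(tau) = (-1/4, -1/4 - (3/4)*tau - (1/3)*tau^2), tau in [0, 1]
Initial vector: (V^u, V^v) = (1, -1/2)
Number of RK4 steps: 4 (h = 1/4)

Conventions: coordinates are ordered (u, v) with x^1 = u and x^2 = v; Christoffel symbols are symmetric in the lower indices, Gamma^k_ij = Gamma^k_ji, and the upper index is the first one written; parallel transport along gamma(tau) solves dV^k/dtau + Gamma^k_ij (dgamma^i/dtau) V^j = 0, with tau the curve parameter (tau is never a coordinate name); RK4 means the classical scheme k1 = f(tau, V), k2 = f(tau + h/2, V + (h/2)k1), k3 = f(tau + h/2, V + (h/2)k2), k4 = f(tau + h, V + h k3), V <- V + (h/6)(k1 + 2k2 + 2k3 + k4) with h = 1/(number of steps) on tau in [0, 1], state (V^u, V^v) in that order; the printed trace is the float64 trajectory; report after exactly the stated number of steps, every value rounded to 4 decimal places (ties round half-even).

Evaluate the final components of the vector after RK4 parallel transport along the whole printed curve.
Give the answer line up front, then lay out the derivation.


Answer: V^u = 0.5205, V^v = -0.6758

gamma'(tau) = (0, -3/4 - (2/3)*tau); f(tau, V)^k = -Gamma^k_ij(gamma(tau)) gamma'^i(tau) V^j; h = 1/4; intermediate values shown to 6 dp
curve data and Christoffel symbols at the stage parameters:
  tau = 0.000000: gamma = (-0.250000, -0.250000), gamma' = (0.000000, -0.750000); Gamma_uuu = 0.000000, Gamma_uuv = -0.780552, Gamma_uvv = 0.000000, Gamma_vuu = 0.000000, Gamma_vuv = -0.402102, Gamma_vvv = 0.000000
  tau = 0.125000: gamma = (-0.250000, -0.348958), gamma' = (0.000000, -0.833333); Gamma_uuu = 0.000000, Gamma_uuv = -0.743721, Gamma_uvv = 0.000000, Gamma_vuu = 0.000000, Gamma_vuv = -0.345799, Gamma_vvv = 0.000000
  tau = 0.250000: gamma = (-0.250000, -0.458333), gamma' = (0.000000, -0.916667); Gamma_uuu = 0.000000, Gamma_uuv = -0.703244, Gamma_uvv = 0.000000, Gamma_vuu = 0.000000, Gamma_vuv = -0.295189, Gamma_vvv = 0.000000
  tau = 0.375000: gamma = (-0.250000, -0.578125), gamma' = (0.000000, -1.000000); Gamma_uuu = 0.000000, Gamma_uuv = -0.660854, Gamma_uvv = 0.000000, Gamma_vuu = 0.000000, Gamma_vuv = -0.250700, Gamma_vvv = 0.000000
  tau = 0.500000: gamma = (-0.250000, -0.708333), gamma' = (0.000000, -1.083333); Gamma_uuu = 0.000000, Gamma_uuv = -0.618053, Gamma_uvv = 0.000000, Gamma_vuu = 0.000000, Gamma_vuv = -0.212260, Gamma_vvv = 0.000000
  tau = 0.625000: gamma = (-0.250000, -0.848958), gamma' = (0.000000, -1.166667); Gamma_uuu = 0.000000, Gamma_uuv = -0.576015, Gamma_uvv = 0.000000, Gamma_vuu = 0.000000, Gamma_vuv = -0.179469, Gamma_vvv = 0.000000
  tau = 0.750000: gamma = (-0.250000, -1.000000), gamma' = (0.000000, -1.250000); Gamma_uuu = 0.000000, Gamma_uuv = -0.535581, Gamma_uvv = 0.000000, Gamma_vuu = 0.000000, Gamma_vuv = -0.151748, Gamma_vvv = 0.000000
  tau = 0.875000: gamma = (-0.250000, -1.161458), gamma' = (0.000000, -1.333333); Gamma_uuu = 0.000000, Gamma_uuv = -0.497294, Gamma_uvv = 0.000000, Gamma_vuu = 0.000000, Gamma_vuv = -0.128456, Gamma_vvv = 0.000000
  tau = 1.000000: gamma = (-0.250000, -1.333333), gamma' = (0.000000, -1.416667); Gamma_uuu = 0.000000, Gamma_uuv = -0.461456, Gamma_uvv = 0.000000, Gamma_vuu = 0.000000, Gamma_vuv = -0.108955, Gamma_vvv = 0.000000
step 0: V^u = 1.0000, V^v = -0.5000
step 1: k1 = (-0.585414, -0.301577), k2 = (-0.574415, -0.267078), k3 = (-0.575267, -0.267475), k4 = (-0.551930, -0.231674); V <- V + (h/6)(k1 + 2k2 + 2k3 + k4): V^u = 0.8568, V^v = -0.5668
step 2: k1 = (-0.552330, -0.231842), k2 = (-0.520596, -0.197492), k3 = (-0.523217, -0.198487), k4 = (-0.486098, -0.166943); V <- V + (h/6)(k1 + 2k2 + 2k3 + k4): V^u = 0.7266, V^v = -0.6164
step 3: k1 = (-0.486468, -0.167070), k2 = (-0.447391, -0.139393), k3 = (-0.450674, -0.140416), k4 = (-0.410981, -0.116444); V <- V + (h/6)(k1 + 2k2 + 2k3 + k4): V^u = 0.6143, V^v = -0.6515
step 4: k1 = (-0.411272, -0.116527), k2 = (-0.373242, -0.096412), k3 = (-0.376394, -0.097226), k4 = (-0.340084, -0.080298); V <- V + (h/6)(k1 + 2k2 + 2k3 + k4): V^u = 0.5205, V^v = -0.6758


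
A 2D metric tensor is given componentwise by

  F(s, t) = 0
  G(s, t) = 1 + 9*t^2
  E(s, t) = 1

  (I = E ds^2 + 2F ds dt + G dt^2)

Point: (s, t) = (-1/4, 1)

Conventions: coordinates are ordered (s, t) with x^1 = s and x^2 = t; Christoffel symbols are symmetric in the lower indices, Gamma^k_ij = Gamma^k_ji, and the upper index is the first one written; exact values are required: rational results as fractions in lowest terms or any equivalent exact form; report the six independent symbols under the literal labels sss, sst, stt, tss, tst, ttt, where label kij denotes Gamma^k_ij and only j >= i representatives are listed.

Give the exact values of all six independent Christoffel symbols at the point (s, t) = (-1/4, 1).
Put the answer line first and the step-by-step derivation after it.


Answer: Gamma_sss = 0, Gamma_sst = 0, Gamma_stt = 0, Gamma_tss = 0, Gamma_tst = 0, Gamma_ttt = 9/10

E = 1, F = 0, G = 10 at the point
E_s = 0, E_t = 0, F_s = 0, F_t = 0, G_s = 0, G_t = 18
EG - F^2 = 10;  g^inv = (1/10) * [[10, 0], [0, 1]]
first-kind symbols [ij,l] = (1/2)(d_i g_jl + d_j g_il - d_l g_ij): [ss,s] = E_s/2 = 0, [ss,t] = F_s - E_t/2 = 0, [st,s] = E_t/2 = 0, [st,t] = G_s/2 = 0, [tt,s] = F_t - G_s/2 = 0, [tt,t] = G_t/2 = 9
Gamma^s_ij = (G*[ij,s] - F*[ij,t])/(EG - F^2), Gamma^t_ij = (E*[ij,t] - F*[ij,s])/(EG - F^2)


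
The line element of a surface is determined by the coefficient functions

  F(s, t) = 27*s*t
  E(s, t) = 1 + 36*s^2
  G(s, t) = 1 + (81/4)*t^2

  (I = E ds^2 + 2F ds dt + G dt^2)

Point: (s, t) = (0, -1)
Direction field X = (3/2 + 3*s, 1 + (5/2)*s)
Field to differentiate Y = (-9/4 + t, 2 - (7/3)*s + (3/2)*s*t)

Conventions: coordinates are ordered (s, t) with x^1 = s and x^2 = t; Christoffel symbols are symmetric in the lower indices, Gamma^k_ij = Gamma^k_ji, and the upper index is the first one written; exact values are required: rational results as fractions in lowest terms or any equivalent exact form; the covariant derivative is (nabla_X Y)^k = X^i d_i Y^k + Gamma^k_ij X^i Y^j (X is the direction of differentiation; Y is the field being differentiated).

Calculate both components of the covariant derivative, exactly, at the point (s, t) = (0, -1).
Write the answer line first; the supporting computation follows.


Answer: (nabla_X Y)^s = 1, (nabla_X Y)^t = -497/340

E = 1, F = 0, G = 85/4 at the point
E_s = 0, E_t = 0, F_s = -27, F_t = 0, G_s = 0, G_t = -81/2
EG - F^2 = 85/4;  g^inv = (4/85) * [[85/4, 0], [0, 1]]
first-kind symbols [ij,l] = (1/2)(d_i g_jl + d_j g_il - d_l g_ij): [ss,s] = E_s/2 = 0, [ss,t] = F_s - E_t/2 = -27, [st,s] = E_t/2 = 0, [st,t] = G_s/2 = 0, [tt,s] = F_t - G_s/2 = 0, [tt,t] = G_t/2 = -81/4
Gamma^s_ij = (G*[ij,s] - F*[ij,t])/(EG - F^2), Gamma^t_ij = (E*[ij,t] - F*[ij,s])/(EG - F^2)
Gamma_sss = 0, Gamma_sst = 0, Gamma_stt = 0, Gamma_tss = -108/85, Gamma_tst = 0, Gamma_ttt = -81/85
X = (3/2, 1), Y = (-13/4, 2) at the point


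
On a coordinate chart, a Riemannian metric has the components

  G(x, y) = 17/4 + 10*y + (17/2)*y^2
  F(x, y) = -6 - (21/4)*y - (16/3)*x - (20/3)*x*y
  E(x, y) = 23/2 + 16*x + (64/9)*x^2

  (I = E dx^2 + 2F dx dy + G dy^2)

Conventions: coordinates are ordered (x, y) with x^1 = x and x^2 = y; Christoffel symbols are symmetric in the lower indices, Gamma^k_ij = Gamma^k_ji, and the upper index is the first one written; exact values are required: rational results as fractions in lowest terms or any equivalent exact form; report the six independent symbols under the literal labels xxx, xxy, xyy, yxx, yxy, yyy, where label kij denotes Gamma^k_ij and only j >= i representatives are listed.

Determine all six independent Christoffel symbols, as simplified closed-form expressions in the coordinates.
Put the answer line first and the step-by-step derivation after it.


Answer: Gamma_xxx = (2304*x*y^2 + 256*x + 4752*y^2 + 1728*y + 288)/(2304*x^2*y^2 + 256*x^2 + 9504*x*y^2 + 3456*x*y + 576*x + 10107*y^2 + 7488*y + 1854), Gamma_xxy = 0, Gamma_xyy = (1728*x*y - 240*x + 3564*y + 1107)/(2304*x^2*y^2 + 256*x^2 + 9504*x*y^2 + 3456*x*y + 576*x + 10107*y^2 + 7488*y + 1854), Gamma_yxx = (-2304*x*y - 4992*y - 1920)/(2304*x^2*y^2 + 256*x^2 + 9504*x*y^2 + 3456*x*y + 576*x + 10107*y^2 + 7488*y + 1854), Gamma_yxy = 0, Gamma_yyy = (2304*x^2*y + 9504*x*y + 1728*x + 10107*y + 3744)/(2304*x^2*y^2 + 256*x^2 + 9504*x*y^2 + 3456*x*y + 576*x + 10107*y^2 + 7488*y + 1854)

E = 23/2 + 16*x + (64/9)*x^2; F = -6 - (21/4)*y - (16/3)*x - (20/3)*x*y; G = 17/4 + 10*y + (17/2)*y^2
Gamma^k_ij = (1/2) g^{kl} (d_i g_jl + d_j g_il - d_l g_ij), with g^inv = (1/(EG-F^2)) [[G, -F], [-F, E]]
first partials: E_x = 16 + (128/9)*x, E_y = 0, F_x = -16/3 - (20/3)*y, F_y = -21/4 - (20/3)*x, G_x = 0, G_y = 10 + 17*y
D = EG - F^2 = 103/8 + 52*y + 4*x + (1123/16)*y^2 + 24*x*y + (16/9)*x^2 + 66*x*y^2 + 16*x^2*y^2
expanded: Gamma^x_xx = (G E_x - 2F F_x + F E_y)/(2D), Gamma^x_xy = (G E_y - F G_x)/(2D), Gamma^x_yy = (2G F_y - G G_x - F G_y)/(2D), Gamma^y_xx = (2E F_x - E E_y - F E_x)/(2D), Gamma^y_xy = (E G_x - F E_y)/(2D), Gamma^y_yy = (E G_y - 2F F_y + F G_x)/(2D); substitute and cancel common factors


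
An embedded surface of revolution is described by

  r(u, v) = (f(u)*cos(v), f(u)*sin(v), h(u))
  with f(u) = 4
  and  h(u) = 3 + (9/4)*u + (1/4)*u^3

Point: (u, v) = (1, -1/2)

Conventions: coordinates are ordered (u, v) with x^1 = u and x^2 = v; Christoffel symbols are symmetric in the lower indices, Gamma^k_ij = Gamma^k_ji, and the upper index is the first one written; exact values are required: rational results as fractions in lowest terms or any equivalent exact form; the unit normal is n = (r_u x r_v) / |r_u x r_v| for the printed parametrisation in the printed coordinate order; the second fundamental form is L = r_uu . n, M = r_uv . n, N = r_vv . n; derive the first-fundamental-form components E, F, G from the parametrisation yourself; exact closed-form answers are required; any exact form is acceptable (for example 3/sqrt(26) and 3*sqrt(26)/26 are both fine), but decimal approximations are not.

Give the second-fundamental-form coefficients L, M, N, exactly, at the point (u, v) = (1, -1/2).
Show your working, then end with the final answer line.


f = 4, f' = 0, f'' = 0, h' = 3, h'' = 3/2
E = 9, F = 0, G = 16; answer radicand W^2 = 9
unnormalised second-form numerators: l = 0, m = 0, n = 12; L = l/sqrt(9), and similarly M = m/sqrt(W^2), N = n/sqrt(W^2)

Answer: L = 0, M = 0, N = 4


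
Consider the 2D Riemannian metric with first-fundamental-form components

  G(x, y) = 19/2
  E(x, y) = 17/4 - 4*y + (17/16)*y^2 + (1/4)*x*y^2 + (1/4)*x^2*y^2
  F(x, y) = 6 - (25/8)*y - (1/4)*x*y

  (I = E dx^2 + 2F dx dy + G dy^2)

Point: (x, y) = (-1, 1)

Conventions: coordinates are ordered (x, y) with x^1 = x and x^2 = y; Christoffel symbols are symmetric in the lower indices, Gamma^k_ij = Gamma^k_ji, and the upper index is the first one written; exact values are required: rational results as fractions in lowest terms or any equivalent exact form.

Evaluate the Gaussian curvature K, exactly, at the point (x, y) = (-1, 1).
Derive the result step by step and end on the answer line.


E = 21/16, F = 25/8, G = 19/2, EG - F^2 = 173/64 at the point
E_x = -1/4, E_y = -15/8, F_x = -1/4, F_y = -23/8, G_x = 0, G_y = 0
E_yy = 17/8, F_xy = -1/4, G_xx = 0
The intrinsic route: Brioschi's K = (det M1 - det M2)/(EG - F^2)^2.
M1 = [[-E_yy/2 + F_xy - G_xx/2, E_x/2, F_x - E_y/2], [F_y - G_x/2, E, F], [G_y/2, F, G]] = [[-21/16, -1/8, 11/16], [-23/8, 21/16, 25/8], [0, 25/8, 19/2]]; det M1 = -6727/512
M2 = [[0, E_y/2, G_x/2], [E_y/2, E, F], [G_x/2, F, G]] = [[0, -15/16, 0], [-15/16, 21/16, 25/8], [0, 25/8, 19/2]]; det M2 = -4275/512
det M1 - det M2 = -613/128; K = -613/128 / (173/64)^2 = -19616/29929

Answer: K = -19616/29929


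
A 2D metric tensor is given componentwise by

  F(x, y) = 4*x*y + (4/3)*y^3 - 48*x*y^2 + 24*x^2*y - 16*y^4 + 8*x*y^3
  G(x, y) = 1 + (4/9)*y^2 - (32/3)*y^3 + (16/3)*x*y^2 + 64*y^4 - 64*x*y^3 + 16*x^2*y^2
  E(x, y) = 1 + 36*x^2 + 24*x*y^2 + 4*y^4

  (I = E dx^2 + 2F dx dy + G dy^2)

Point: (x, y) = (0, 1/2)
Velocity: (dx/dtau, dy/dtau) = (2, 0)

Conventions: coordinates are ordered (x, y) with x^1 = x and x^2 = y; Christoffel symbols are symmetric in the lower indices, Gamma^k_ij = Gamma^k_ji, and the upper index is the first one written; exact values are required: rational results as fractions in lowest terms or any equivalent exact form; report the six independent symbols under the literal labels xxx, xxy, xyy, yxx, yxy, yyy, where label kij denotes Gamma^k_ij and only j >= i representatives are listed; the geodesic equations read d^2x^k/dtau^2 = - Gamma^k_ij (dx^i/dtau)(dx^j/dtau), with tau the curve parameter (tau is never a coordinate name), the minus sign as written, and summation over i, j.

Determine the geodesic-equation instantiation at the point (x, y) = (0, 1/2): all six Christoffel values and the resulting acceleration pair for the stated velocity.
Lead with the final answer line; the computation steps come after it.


Answer: Gamma_xxx = 108/145, Gamma_xxy = 36/145, Gamma_xyy = -132/145, Gamma_yxx = -72/29, Gamma_yxy = -24/29, Gamma_yyy = 88/29; accelerations (d^2x/dtau^2, d^2y/dtau^2) = (-432/145, 288/29)

E = 5/4, F = -5/6, G = 34/9 at the point
E_x = 6, E_y = 2, F_x = -9, F_y = -7, G_x = -20/3, G_y = 220/9
EG - F^2 = 145/36;  g^inv = (36/145) * [[34/9, 5/6], [5/6, 5/4]]
first-kind symbols [ij,l] = (1/2)(d_i g_jl + d_j g_il - d_l g_ij): [xx,x] = E_x/2 = 3, [xx,y] = F_x - E_y/2 = -10, [xy,x] = E_y/2 = 1, [xy,y] = G_x/2 = -10/3, [yy,x] = F_y - G_x/2 = -11/3, [yy,y] = G_y/2 = 110/9
Gamma^x_ij = (G*[ij,x] - F*[ij,y])/(EG - F^2), Gamma^y_ij = (E*[ij,y] - F*[ij,x])/(EG - F^2)
Gamma_xxx = 108/145, Gamma_xxy = 36/145, Gamma_xyy = -132/145, Gamma_yxx = -72/29, Gamma_yxy = -24/29, Gamma_yyy = 88/29
d^2x/dtau^2 = -(Gamma_xxx*(2)^2 + 2*Gamma_xxy*(2)*(0) + Gamma_xyy*(0)^2) = -432/145
d^2y/dtau^2 = -(Gamma_yxx*(2)^2 + 2*Gamma_yxy*(2)*(0) + Gamma_yyy*(0)^2) = 288/29


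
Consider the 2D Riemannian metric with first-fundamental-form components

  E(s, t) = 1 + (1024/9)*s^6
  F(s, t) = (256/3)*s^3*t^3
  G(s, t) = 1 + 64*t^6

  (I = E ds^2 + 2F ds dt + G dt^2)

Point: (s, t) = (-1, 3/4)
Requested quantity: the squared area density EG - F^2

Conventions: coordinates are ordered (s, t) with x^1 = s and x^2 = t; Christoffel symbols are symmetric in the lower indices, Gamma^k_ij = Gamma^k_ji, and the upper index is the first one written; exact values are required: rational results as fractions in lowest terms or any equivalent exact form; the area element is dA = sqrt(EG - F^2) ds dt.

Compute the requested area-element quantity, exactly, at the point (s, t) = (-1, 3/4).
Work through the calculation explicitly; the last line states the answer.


E = 1033/9, F = -36, G = 793/64; EG - F^2 = 72673/576

Answer: EG - F^2 = 72673/576


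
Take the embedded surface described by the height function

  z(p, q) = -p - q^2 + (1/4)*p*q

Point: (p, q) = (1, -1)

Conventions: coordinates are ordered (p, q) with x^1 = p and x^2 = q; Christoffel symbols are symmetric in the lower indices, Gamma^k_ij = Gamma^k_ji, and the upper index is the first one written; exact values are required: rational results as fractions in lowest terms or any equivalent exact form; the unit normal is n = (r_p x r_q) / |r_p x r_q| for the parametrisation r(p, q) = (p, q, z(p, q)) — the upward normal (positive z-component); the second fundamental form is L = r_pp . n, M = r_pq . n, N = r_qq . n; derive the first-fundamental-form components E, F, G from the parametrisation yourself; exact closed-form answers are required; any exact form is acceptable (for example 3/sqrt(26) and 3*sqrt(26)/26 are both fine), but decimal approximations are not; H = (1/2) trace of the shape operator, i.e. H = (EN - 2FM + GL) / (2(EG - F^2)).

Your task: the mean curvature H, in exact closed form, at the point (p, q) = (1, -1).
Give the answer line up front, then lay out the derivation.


Answer: H = -119*sqrt(122)/14884

z_p = -5/4, z_q = 9/4, z_pp = 0, z_pq = 1/4, z_qq = -2
E = 41/16, F = -45/16, G = 97/16; answer radicand W^2 = 61/8
unnormalised second-form numerators: l = 0, m = 1/4, n = -2; L = l/sqrt(61/8), and similarly M = m/sqrt(W^2), N = n/sqrt(W^2)
H = (E*n - 2*F*m + G*l) / (2*(EG - F^2)*sqrt(W^2)); E*n - 2*F*m + G*l = -119/32, EG - F^2 = 61/8, so H = (-119/488)/sqrt(61/8)


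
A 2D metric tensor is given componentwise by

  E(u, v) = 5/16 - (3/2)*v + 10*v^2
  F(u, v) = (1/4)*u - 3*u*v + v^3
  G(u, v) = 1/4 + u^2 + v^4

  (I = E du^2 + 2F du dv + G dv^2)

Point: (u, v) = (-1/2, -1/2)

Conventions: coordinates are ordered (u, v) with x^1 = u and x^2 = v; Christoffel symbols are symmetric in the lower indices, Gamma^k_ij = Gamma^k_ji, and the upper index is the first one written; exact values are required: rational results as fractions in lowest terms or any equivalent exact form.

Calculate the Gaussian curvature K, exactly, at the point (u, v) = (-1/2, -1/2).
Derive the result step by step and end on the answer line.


E = 57/16, F = -1, G = 9/16, EG - F^2 = 257/256 at the point
E_u = 0, E_v = -23/2, F_u = 7/4, F_v = 9/4, G_u = -1, G_v = -1/2
E_vv = 20, F_uv = -3, G_uu = 2
Compute both Brioschi determinants and normalise by (EG - F^2)^2.
M1 = [[-E_vv/2 + F_uv - G_uu/2, E_u/2, F_u - E_v/2], [F_v - G_u/2, E, F], [G_v/2, F, G]] = [[-14, 0, 15/2], [11/4, 57/16, -1], [-1/4, -1, 9/16]]; det M1 = -28
M2 = [[0, E_v/2, G_u/2], [E_v/2, E, F], [G_u/2, F, G]] = [[0, -23/4, -1/2], [-23/4, 57/16, -1], [-1/2, -1, 9/16]]; det M2 = -6461/256
det M1 - det M2 = -707/256; K = -707/256 / (257/256)^2 = -180992/66049

Answer: K = -180992/66049


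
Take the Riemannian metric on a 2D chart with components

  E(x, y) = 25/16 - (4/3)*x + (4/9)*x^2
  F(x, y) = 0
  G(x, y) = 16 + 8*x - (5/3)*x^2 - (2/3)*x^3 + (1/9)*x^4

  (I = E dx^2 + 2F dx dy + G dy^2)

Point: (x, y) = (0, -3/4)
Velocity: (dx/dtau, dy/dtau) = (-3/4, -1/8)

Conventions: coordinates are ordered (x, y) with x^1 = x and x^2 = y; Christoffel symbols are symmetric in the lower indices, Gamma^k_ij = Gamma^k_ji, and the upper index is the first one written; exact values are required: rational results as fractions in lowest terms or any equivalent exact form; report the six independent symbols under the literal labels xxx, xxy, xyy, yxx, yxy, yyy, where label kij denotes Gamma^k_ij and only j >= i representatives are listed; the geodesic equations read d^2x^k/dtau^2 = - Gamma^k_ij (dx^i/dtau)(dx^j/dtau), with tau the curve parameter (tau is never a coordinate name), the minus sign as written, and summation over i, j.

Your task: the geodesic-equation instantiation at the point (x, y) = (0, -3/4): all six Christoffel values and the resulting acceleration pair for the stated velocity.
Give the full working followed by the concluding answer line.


E = 25/16, F = 0, G = 16 at the point
E_x = -4/3, E_y = 0, F_x = 0, F_y = 0, G_x = 8, G_y = 0
EG - F^2 = 25;  g^inv = (1/25) * [[16, 0], [0, 25/16]]
first-kind symbols [ij,l] = (1/2)(d_i g_jl + d_j g_il - d_l g_ij): [xx,x] = E_x/2 = -2/3, [xx,y] = F_x - E_y/2 = 0, [xy,x] = E_y/2 = 0, [xy,y] = G_x/2 = 4, [yy,x] = F_y - G_x/2 = -4, [yy,y] = G_y/2 = 0
Gamma^x_ij = (G*[ij,x] - F*[ij,y])/(EG - F^2), Gamma^y_ij = (E*[ij,y] - F*[ij,x])/(EG - F^2)
Gamma_xxx = -32/75, Gamma_xxy = 0, Gamma_xyy = -64/25, Gamma_yxx = 0, Gamma_yxy = 1/4, Gamma_yyy = 0
d^2x/dtau^2 = -(Gamma_xxx*(-3/4)^2 + 2*Gamma_xxy*(-3/4)*(-1/8) + Gamma_xyy*(-1/8)^2) = 7/25
d^2y/dtau^2 = -(Gamma_yxx*(-3/4)^2 + 2*Gamma_yxy*(-3/4)*(-1/8) + Gamma_yyy*(-1/8)^2) = -3/64

Answer: Gamma_xxx = -32/75, Gamma_xxy = 0, Gamma_xyy = -64/25, Gamma_yxx = 0, Gamma_yxy = 1/4, Gamma_yyy = 0; accelerations (d^2x/dtau^2, d^2y/dtau^2) = (7/25, -3/64)


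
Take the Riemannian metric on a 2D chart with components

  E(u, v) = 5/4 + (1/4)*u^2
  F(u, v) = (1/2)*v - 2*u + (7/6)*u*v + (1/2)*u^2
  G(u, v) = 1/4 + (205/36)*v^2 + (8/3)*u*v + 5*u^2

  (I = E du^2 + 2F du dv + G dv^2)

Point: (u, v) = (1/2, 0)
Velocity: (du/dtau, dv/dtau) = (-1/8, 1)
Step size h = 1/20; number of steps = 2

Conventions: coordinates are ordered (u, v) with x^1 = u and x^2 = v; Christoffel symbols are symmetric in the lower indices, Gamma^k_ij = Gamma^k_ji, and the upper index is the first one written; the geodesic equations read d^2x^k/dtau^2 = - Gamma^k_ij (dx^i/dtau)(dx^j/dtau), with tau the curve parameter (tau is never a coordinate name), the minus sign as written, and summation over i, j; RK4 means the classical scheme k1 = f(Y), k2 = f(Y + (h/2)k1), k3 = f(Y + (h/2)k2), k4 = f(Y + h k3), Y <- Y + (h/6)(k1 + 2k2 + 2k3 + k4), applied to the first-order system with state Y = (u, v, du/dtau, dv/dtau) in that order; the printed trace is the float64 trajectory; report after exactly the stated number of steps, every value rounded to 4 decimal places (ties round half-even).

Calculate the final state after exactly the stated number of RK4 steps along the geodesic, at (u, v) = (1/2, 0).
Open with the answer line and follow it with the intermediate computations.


Answer: u = 0.4948, v = 0.1024, du/dtau = 0.0090, dv/dtau = 1.0249

f(Y) = (du/dtau, dv/dtau, -Gamma^u_ij Y'^i Y'^j, -Gamma^v_ij Y'^i Y'^j) with the Gammas evaluated at the stage position; h = 0.050000; intermediate values shown to 6 dp
step 0: u = 0.5000, v = 0.0000, du/dtau = -0.1250, dv/dtau = 1.0000
step 1:
  k1: at (u, v) = (0.500000, 0.000000), (du/dtau, dv/dtau) = (-0.125000, 1.000000); Gamma_uuu = -0.935065, Gamma_uuv = 1.818182, Gamma_uvv = -1.281385, Gamma_vuu = -1.545455, Gamma_vuv = 2.727273, Gamma_vvv = -0.303030; k1 = (-0.125000, 1.000000, 1.750541, 1.008996)
  k2: at (u, v) = (0.496875, 0.025000), (du/dtau, dv/dtau) = (-0.081236, 1.025225); Gamma_uuu = -0.820864, Gamma_uuv = 1.653486, Gamma_uvv = -1.174867, Gamma_vuu = -1.424097, Gamma_vuv = 2.571888, Gamma_vvv = -0.122228; k2 = (-0.081236, 1.025225, 1.515727, 0.566273)
  k3: at (u, v) = (0.497969, 0.025631), (du/dtau, dv/dtau) = (-0.087107, 1.014157); Gamma_uuu = -0.815063, Gamma_uuv = 1.649929, Gamma_uvv = -1.177470, Gamma_vuu = -1.414102, Gamma_vuv = 2.564059, Gamma_vvv = -0.120554; k3 = (-0.087107, 1.014157, 1.508738, 0.587739)
  k4: at (u, v) = (0.495645, 0.050708), (du/dtau, dv/dtau) = (-0.049563, 1.029387); Gamma_uuu = -0.710331, Gamma_uuv = 1.497424, Gamma_uvv = -1.096187, Gamma_vuu = -1.296971, Gamma_vuv = 2.413112, Gamma_vvv = 0.036895; k4 = (-0.049563, 1.029387, 1.316102, 0.210323)
  Y <- Y + (h/6)(k1 + 2k2 + 2k3 + k4): u = 0.4957, v = 0.0509, du/dtau = -0.0490, dv/dtau = 1.0294
step 2:
  k1: at (u, v) = (0.495740, 0.050901), (du/dtau, dv/dtau) = (-0.049037, 1.029395); Gamma_uuu = -0.709315, Gamma_uuv = 1.496351, Gamma_uvv = -1.096113, Gamma_vuu = -1.295496, Gamma_vuv = 2.411638, Gamma_vvv = 0.037751; k1 = (-0.049037, 1.029395, 1.314271, 0.206583)
  k2: at (u, v) = (0.494514, 0.076636), (du/dtau, dv/dtau) = (-0.016180, 1.034559); Gamma_uuu = -0.611026, Gamma_uuv = 1.353082, Gamma_uvv = -1.037346, Gamma_vuu = -1.179213, Gamma_vuv = 2.262205, Gamma_vvv = 0.175608; k2 = (-0.016180, 1.034559, 1.155744, -0.111911)
  k3: at (u, v) = (0.495335, 0.076765), (du/dtau, dv/dtau) = (-0.020143, 1.026597); Gamma_uuu = -0.608995, Gamma_uuv = 1.352891, Gamma_uvv = -1.040514, Gamma_vuu = -1.174704, Gamma_vuv = 2.259287, Gamma_vvv = 0.174049; k3 = (-0.020143, 1.026597, 1.152799, -0.089514)
  k4: at (u, v) = (0.494732, 0.102231), (du/dtau, dv/dtau) = (0.008603, 1.024919); Gamma_uuu = -0.522092, Gamma_uuv = 1.223830, Gamma_uvv = -1.001647, Gamma_vuu = -1.067747, Gamma_vuv = 2.119885, Gamma_vvv = 0.289885; k4 = (0.008603, 1.024919, 1.030646, -0.341817)
  Y <- Y + (h/6)(k1 + 2k2 + 2k3 + k4): u = 0.4948, v = 0.1024, du/dtau = 0.0090, dv/dtau = 1.0249


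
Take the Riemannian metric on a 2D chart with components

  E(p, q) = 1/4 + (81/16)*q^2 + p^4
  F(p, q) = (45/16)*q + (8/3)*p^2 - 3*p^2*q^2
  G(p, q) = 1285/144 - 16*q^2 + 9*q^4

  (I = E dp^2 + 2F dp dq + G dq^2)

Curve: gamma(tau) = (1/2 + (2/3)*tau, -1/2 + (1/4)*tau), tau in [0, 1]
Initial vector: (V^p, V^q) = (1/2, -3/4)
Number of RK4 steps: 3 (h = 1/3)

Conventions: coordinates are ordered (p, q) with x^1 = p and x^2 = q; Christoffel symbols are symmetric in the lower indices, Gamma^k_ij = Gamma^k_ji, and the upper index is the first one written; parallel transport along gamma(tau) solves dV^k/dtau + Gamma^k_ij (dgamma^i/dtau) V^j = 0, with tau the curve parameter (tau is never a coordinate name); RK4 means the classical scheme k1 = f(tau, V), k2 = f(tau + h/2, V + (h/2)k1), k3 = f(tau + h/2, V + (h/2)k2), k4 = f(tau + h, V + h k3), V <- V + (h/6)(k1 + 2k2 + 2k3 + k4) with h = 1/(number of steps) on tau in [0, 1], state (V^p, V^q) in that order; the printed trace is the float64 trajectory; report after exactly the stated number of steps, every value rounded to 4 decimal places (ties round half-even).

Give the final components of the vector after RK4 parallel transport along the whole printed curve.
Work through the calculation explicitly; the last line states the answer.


gamma'(tau) = (2/3, 1/4); f(tau, V)^k = -Gamma^k_ij(gamma(tau)) gamma'^i(tau) V^j; h = 1/3; intermediate values shown to 6 dp
curve data and Christoffel symbols at the stage parameters:
  tau = 0.000000: gamma = (0.500000, -0.500000), gamma' = (0.666667, 0.250000); Gamma_ppp = 0.704657, Gamma_ppq = -1.780740, Gamma_pqq = 3.189804, Gamma_qpp = 0.929838, Gamma_qpq = -0.300923, Gamma_qqq = 1.587138
  tau = 0.166667: gamma = (0.611111, -0.458333), gamma' = (0.666667, 0.250000); Gamma_ppp = 0.627963, Gamma_ppq = -1.650207, Gamma_pqq = 3.083883, Gamma_qpp = 0.862669, Gamma_qpq = -0.146349, Gamma_qqq = 1.213189
  tau = 0.333333: gamma = (0.722222, -0.416667), gamma' = (0.666667, 0.250000); Gamma_ppp = 0.568438, Gamma_ppq = -1.506108, Gamma_pqq = 2.970613, Gamma_qpp = 0.816383, Gamma_qpq = -0.012345, Gamma_qqq = 0.860331
  tau = 0.500000: gamma = (0.833333, -0.375000), gamma' = (0.666667, 0.250000); Gamma_ppp = 0.527615, Gamma_ppq = -1.349219, Gamma_pqq = 2.845160, Gamma_qpp = 0.784305, Gamma_qpq = 0.099286, Gamma_qqq = 0.527799
  tau = 0.666667: gamma = (0.944444, -0.333333), gamma' = (0.666667, 0.250000); Gamma_ppp = 0.507208, Gamma_ppq = -1.181848, Gamma_pqq = 2.704021, Gamma_qpp = 0.759931, Gamma_qpq = 0.186273, Gamma_qqq = 0.216878
  tau = 0.833333: gamma = (1.055556, -0.291667), gamma' = (0.666667, 0.250000); Gamma_ppp = 0.508484, Gamma_ppq = -1.007652, Gamma_pqq = 2.545245, Gamma_qpp = 0.736575, Gamma_qpq = 0.246579, Gamma_qqq = -0.069579
  tau = 1.000000: gamma = (1.166667, -0.250000), gamma' = (0.666667, 0.250000); Gamma_ppp = 0.531738, Gamma_ppq = -0.831319, Gamma_pqq = 2.368580, Gamma_qpp = 0.707386, Gamma_qpq = 0.279025, Gamma_qqq = -0.327743
step 0: V^p = 0.5000, V^q = -0.7500
step 1: k1 = (-0.304575, -0.125203), k2 = (-0.256480, -0.083334), k3 = (-0.254232, -0.089087), k4 = (-0.204837, -0.063441); V <- V + (h/6)(k1 + 2k2 + 2k3 + k4): V^p = 0.4150, V^q = -0.7796
step 2: k1 = (-0.204821, -0.063290), k2 = (-0.154203, -0.052002), k3 = (-0.153971, -0.056995), k4 = (-0.104881, -0.058678); V <- V + (h/6)(k1 + 2k2 + 2k3 + k4): V^p = 0.3635, V^q = -0.7985
step 3: k1 = (-0.104863, -0.058630), k2 = (-0.058791, -0.072436), k3 = (-0.059541, -0.076342), k4 = (-0.019146, -0.100279); V <- V + (h/6)(k1 + 2k2 + 2k3 + k4): V^p = 0.3435, V^q = -0.8239

Answer: V^p = 0.3435, V^q = -0.8239


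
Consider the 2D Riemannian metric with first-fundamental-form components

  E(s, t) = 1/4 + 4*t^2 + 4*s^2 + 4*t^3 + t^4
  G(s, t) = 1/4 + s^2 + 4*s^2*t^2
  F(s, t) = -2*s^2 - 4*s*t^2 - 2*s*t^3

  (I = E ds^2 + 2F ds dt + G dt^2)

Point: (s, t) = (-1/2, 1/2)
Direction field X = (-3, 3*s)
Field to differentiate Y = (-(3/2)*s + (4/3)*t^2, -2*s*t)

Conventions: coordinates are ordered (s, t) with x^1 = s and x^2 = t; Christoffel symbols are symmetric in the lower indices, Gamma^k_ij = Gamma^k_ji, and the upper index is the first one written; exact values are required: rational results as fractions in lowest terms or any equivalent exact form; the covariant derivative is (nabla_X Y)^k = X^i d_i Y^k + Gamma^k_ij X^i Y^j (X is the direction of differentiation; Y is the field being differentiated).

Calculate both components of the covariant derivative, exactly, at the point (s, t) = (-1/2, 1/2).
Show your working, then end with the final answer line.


E = 45/16, F = 1/8, G = 3/4 at the point
E_s = -4, E_t = 15/2, F_s = 3/4, F_t = 11/4, G_s = -2, G_t = 1
EG - F^2 = 67/32;  g^inv = (32/67) * [[3/4, -1/8], [-1/8, 45/16]]
first-kind symbols [ij,l] = (1/2)(d_i g_jl + d_j g_il - d_l g_ij): [ss,s] = E_s/2 = -2, [ss,t] = F_s - E_t/2 = -3, [st,s] = E_t/2 = 15/4, [st,t] = G_s/2 = -1, [tt,s] = F_t - G_s/2 = 15/4, [tt,t] = G_t/2 = 1/2
Gamma^s_ij = (G*[ij,s] - F*[ij,t])/(EG - F^2), Gamma^t_ij = (E*[ij,t] - F*[ij,s])/(EG - F^2)
Gamma_sss = -36/67, Gamma_sst = 94/67, Gamma_stt = 88/67, Gamma_tss = -262/67, Gamma_tst = -105/67, Gamma_ttt = 30/67
X = (-3, -3/2), Y = (13/12, 1/2) at the point

Answer: (nabla_X Y)^s = -301/268, (nabla_X Y)^t = 10061/536


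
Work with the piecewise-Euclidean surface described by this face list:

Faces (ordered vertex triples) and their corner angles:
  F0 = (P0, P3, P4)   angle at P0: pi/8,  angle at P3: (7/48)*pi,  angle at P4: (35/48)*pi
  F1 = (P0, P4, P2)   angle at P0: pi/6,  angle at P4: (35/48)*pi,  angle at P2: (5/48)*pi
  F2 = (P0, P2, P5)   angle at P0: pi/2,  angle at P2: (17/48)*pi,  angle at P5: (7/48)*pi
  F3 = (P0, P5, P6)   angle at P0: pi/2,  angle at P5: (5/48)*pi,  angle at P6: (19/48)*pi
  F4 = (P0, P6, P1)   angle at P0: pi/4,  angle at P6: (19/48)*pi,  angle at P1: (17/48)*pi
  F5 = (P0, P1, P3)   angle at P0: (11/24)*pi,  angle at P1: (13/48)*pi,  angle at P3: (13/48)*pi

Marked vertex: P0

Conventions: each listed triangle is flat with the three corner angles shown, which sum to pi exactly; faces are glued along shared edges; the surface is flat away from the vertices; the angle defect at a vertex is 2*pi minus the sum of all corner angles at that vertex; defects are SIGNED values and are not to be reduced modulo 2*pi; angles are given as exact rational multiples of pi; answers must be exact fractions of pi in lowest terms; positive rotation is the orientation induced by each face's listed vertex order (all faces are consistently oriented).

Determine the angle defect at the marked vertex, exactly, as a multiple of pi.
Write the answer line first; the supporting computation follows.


Answer: defect(P0) = 0

Sum of corner angles at P0: 2*pi
defect = 2*pi - 2*pi


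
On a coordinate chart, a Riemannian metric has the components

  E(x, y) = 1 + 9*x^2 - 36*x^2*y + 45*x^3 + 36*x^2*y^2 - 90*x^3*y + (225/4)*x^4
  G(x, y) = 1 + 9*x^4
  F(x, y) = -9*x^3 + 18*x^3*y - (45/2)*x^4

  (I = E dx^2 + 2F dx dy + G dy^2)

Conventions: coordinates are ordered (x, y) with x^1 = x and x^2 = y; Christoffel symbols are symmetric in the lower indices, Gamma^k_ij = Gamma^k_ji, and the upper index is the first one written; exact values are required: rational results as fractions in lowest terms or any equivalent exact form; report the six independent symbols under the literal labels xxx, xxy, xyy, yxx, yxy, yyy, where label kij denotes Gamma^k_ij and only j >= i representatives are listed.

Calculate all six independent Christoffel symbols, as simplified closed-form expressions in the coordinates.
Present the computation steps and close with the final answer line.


E = 1 + 9*x^2 - 36*x^2*y + 45*x^3 + 36*x^2*y^2 - 90*x^3*y + (225/4)*x^4; F = -9*x^3 + 18*x^3*y - (45/2)*x^4; G = 1 + 9*x^4
Gamma^k_ij = (1/2) g^{kl} (d_i g_jl + d_j g_il - d_l g_ij), with g^inv = (1/(EG-F^2)) [[G, -F], [-F, E]]
first partials: E_x = 18*x - 72*x*y + 135*x^2 + 72*x*y^2 - 270*x^2*y + 225*x^3, E_y = -36*x^2 + 72*x^2*y - 90*x^3, F_x = -27*x^2 + 54*x^2*y - 90*x^3, F_y = 18*x^3, G_x = 36*x^3, G_y = 0
D = EG - F^2 = 1 + 9*x^2 - 36*x^2*y + 45*x^3 + 36*x^2*y^2 - 90*x^3*y + (261/4)*x^4
expanded: Gamma^x_xx = (G E_x - 2F F_x + F E_y)/(2D), Gamma^x_xy = (G E_y - F G_x)/(2D), Gamma^x_yy = (2G F_y - G G_x - F G_y)/(2D), Gamma^y_xx = (2E F_x - E E_y - F E_x)/(2D), Gamma^y_xy = (E G_x - F E_y)/(2D), Gamma^y_yy = (E G_y - 2F F_y + F G_x)/(2D); substitute and cancel common factors

Answer: Gamma_xxx = (450*x^3 - 540*x^2*y + 270*x^2 + 144*x*y^2 - 144*x*y + 36*x)/(261*x^4 - 360*x^3*y + 180*x^3 + 144*x^2*y^2 - 144*x^2*y + 36*x^2 + 4), Gamma_xxy = (-180*x^3 + 144*x^2*y - 72*x^2)/(261*x^4 - 360*x^3*y + 180*x^3 + 144*x^2*y^2 - 144*x^2*y + 36*x^2 + 4), Gamma_xyy = 0, Gamma_yxx = (-180*x^3 + 72*x^2*y - 36*x^2)/(261*x^4 - 360*x^3*y + 180*x^3 + 144*x^2*y^2 - 144*x^2*y + 36*x^2 + 4), Gamma_yxy = 72*x^3/(261*x^4 - 360*x^3*y + 180*x^3 + 144*x^2*y^2 - 144*x^2*y + 36*x^2 + 4), Gamma_yyy = 0


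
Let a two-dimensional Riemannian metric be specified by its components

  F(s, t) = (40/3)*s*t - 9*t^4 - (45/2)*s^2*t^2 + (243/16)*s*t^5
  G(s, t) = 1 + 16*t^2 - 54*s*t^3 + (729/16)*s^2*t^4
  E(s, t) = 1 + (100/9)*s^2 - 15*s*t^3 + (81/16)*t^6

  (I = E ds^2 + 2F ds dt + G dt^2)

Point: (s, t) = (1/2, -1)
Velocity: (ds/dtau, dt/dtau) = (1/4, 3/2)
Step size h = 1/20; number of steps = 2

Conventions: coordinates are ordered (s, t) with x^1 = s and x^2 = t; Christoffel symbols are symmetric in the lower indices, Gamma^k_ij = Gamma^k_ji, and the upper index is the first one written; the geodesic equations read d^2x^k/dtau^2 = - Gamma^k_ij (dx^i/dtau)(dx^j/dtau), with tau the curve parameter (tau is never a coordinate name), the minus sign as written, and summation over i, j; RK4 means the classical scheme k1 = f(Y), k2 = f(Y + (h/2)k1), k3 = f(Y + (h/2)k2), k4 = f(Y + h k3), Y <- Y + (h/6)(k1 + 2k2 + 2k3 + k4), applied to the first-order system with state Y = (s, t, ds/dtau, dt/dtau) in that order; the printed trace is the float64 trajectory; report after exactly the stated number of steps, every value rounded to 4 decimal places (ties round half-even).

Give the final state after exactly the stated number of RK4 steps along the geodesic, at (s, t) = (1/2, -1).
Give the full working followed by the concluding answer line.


f(Y) = (ds/dtau, dt/dtau, -Gamma^s_ij Y'^i Y'^j, -Gamma^t_ij Y'^i Y'^j) with the Gammas evaluated at the stage position; h = 0.050000; intermediate values shown to 6 dp
step 0: s = 0.5000, t = -1.0000, ds/dtau = 0.2500, dt/dtau = 1.5000
step 1:
  k1: at (s, t) = (0.500000, -1.000000), (ds/dtau, dt/dtau) = (0.250000, 1.500000); Gamma_sss = 0.184581, Gamma_sst = -0.373776, Gamma_stt = 0.595273, Gamma_tss = -0.347561, Gamma_tst = 0.703812, Gamma_ttt = -1.120886; k1 = (0.250000, 1.500000, -1.070568, 2.015856)
  k2: at (s, t) = (0.506250, -0.962500), (ds/dtau, dt/dtau) = (0.223236, 1.550396); Gamma_sss = 0.192793, Gamma_sst = -0.361674, Gamma_stt = 0.611814, Gamma_tss = -0.366180, Gamma_tst = 0.686944, Gamma_ttt = -1.162045; k2 = (0.223236, 1.550396, -1.229888, 2.335982)
  k3: at (s, t) = (0.505581, -0.961240), (ds/dtau, dt/dtau) = (0.219253, 1.558400); Gamma_sss = 0.193233, Gamma_sst = -0.361551, Gamma_stt = 0.612208, Gamma_tss = -0.367104, Gamma_tst = 0.686876, Gamma_ttt = -1.163074; k3 = (0.219253, 1.558400, -1.249031, 2.372912)
  k4: at (s, t) = (0.510963, -0.922080), (ds/dtau, dt/dtau) = (0.187548, 1.618646); Gamma_sss = 0.203273, Gamma_sst = -0.349978, Gamma_stt = 0.631802, Gamma_tss = -0.388161, Gamma_tst = 0.668305, Gamma_ttt = -1.206464; k4 = (0.187548, 1.618646, -1.449990, 2.768845)
  Y <- Y + (h/6)(k1 + 2k2 + 2k3 + k4): s = 0.5110, t = -0.9222, ds/dtau = 0.1877, dt/dtau = 1.6184
step 2:
  k1: at (s, t) = (0.511021, -0.922198), (ds/dtau, dt/dtau) = (0.187680, 1.618354); Gamma_sss = 0.203228, Gamma_sst = -0.349992, Gamma_stt = 0.631758, Gamma_tss = -0.388071, Gamma_tst = 0.668319, Gamma_ttt = -1.206361; k1 = (0.187680, 1.618354, -1.449170, 2.767233)
  k2: at (s, t) = (0.515713, -0.881739), (ds/dtau, dt/dtau) = (0.151451, 1.687535); Gamma_sss = 0.215313, Gamma_sst = -0.338981, Gamma_stt = 0.654902, Gamma_tss = -0.411509, Gamma_tst = 0.647865, Gamma_ttt = -1.251659; k2 = (0.151451, 1.687535, -1.696681, 3.242720)
  k3: at (s, t) = (0.514807, -0.880010), (ds/dtau, dt/dtau) = (0.145263, 1.699422); Gamma_sss = 0.216037, Gamma_sst = -0.338788, Gamma_stt = 0.655628, Gamma_tss = -0.412948, Gamma_tst = 0.647583, Gamma_ttt = -1.253211; k3 = (0.145263, 1.699422, -1.730766, 3.308304)
  k4: at (s, t) = (0.518284, -0.837227), (ds/dtau, dt/dtau) = (0.101142, 1.783769); Gamma_sss = 0.231209, Gamma_sst = -0.328182, Gamma_stt = 0.683772, Gamma_tss = -0.440044, Gamma_tst = 0.624608, Gamma_ttt = -1.301378; k4 = (0.101142, 1.783769, -2.059596, 3.919892)
  Y <- Y + (h/6)(k1 + 2k2 + 2k3 + k4): s = 0.5184, t = -0.8374, ds/dtau = 0.1013, dt/dtau = 1.7833

Answer: s = 0.5184, t = -0.8374, ds/dtau = 0.1013, dt/dtau = 1.7833


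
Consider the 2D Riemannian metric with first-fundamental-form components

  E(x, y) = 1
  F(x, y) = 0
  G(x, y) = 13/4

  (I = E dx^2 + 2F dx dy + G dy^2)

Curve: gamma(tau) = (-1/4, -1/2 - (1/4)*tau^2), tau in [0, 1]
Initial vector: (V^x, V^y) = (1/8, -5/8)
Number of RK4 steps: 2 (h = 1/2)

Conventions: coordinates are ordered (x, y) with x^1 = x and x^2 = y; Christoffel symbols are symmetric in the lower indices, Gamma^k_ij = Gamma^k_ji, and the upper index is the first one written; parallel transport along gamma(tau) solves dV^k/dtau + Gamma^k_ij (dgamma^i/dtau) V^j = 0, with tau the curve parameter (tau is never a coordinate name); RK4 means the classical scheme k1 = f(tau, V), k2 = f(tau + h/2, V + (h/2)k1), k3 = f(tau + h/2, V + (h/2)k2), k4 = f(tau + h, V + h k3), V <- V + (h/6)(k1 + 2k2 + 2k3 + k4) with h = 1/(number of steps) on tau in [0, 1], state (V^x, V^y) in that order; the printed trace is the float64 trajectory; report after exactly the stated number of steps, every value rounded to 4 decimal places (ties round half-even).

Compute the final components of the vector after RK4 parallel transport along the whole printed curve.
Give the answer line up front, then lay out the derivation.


Answer: V^x = 0.1250, V^y = -0.6250

gamma'(tau) = (0, -(1/2)*tau); f(tau, V)^k = -Gamma^k_ij(gamma(tau)) gamma'^i(tau) V^j; h = 1/2; intermediate values shown to 6 dp
curve data and Christoffel symbols at the stage parameters:
  tau = 0.000000: gamma = (-0.250000, -0.500000), gamma' = (0.000000, 0.000000); Gamma_xxx = 0.000000, Gamma_xxy = 0.000000, Gamma_xyy = 0.000000, Gamma_yxx = 0.000000, Gamma_yxy = 0.000000, Gamma_yyy = 0.000000
  tau = 0.250000: gamma = (-0.250000, -0.515625), gamma' = (0.000000, -0.125000); Gamma_xxx = 0.000000, Gamma_xxy = 0.000000, Gamma_xyy = 0.000000, Gamma_yxx = 0.000000, Gamma_yxy = 0.000000, Gamma_yyy = 0.000000
  tau = 0.500000: gamma = (-0.250000, -0.562500), gamma' = (0.000000, -0.250000); Gamma_xxx = 0.000000, Gamma_xxy = 0.000000, Gamma_xyy = 0.000000, Gamma_yxx = 0.000000, Gamma_yxy = 0.000000, Gamma_yyy = 0.000000
  tau = 0.750000: gamma = (-0.250000, -0.640625), gamma' = (0.000000, -0.375000); Gamma_xxx = 0.000000, Gamma_xxy = 0.000000, Gamma_xyy = 0.000000, Gamma_yxx = 0.000000, Gamma_yxy = 0.000000, Gamma_yyy = 0.000000
  tau = 1.000000: gamma = (-0.250000, -0.750000), gamma' = (0.000000, -0.500000); Gamma_xxx = 0.000000, Gamma_xxy = 0.000000, Gamma_xyy = 0.000000, Gamma_yxx = 0.000000, Gamma_yxy = 0.000000, Gamma_yyy = 0.000000
step 0: V^x = 0.1250, V^y = -0.6250
step 1: k1 = (0.000000, 0.000000), k2 = (0.000000, 0.000000), k3 = (0.000000, 0.000000), k4 = (0.000000, 0.000000); V <- V + (h/6)(k1 + 2k2 + 2k3 + k4): V^x = 0.1250, V^y = -0.6250
step 2: k1 = (0.000000, 0.000000), k2 = (0.000000, 0.000000), k3 = (0.000000, 0.000000), k4 = (0.000000, 0.000000); V <- V + (h/6)(k1 + 2k2 + 2k3 + k4): V^x = 0.1250, V^y = -0.6250
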